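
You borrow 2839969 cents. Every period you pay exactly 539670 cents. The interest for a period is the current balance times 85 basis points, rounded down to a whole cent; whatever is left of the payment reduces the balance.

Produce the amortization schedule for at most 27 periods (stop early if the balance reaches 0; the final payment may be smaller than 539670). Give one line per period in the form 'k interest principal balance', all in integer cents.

1. interest=⌊2839969·85/10000⌋=24139; principal=539670-24139=515531; balance=2839969-515531=2324438
2. interest=⌊2324438·85/10000⌋=19757; principal=539670-19757=519913; balance=2324438-519913=1804525
3. interest=⌊1804525·85/10000⌋=15338; principal=539670-15338=524332; balance=1804525-524332=1280193
4. interest=⌊1280193·85/10000⌋=10881; principal=539670-10881=528789; balance=1280193-528789=751404
5. interest=⌊751404·85/10000⌋=6386; principal=539670-6386=533284; balance=751404-533284=218120
6. interest=⌊218120·85/10000⌋=1854; principal=min(539670-1854,218120)=218120; balance=218120-218120=0

1 24139 515531 2324438
2 19757 519913 1804525
3 15338 524332 1280193
4 10881 528789 751404
5 6386 533284 218120
6 1854 218120 0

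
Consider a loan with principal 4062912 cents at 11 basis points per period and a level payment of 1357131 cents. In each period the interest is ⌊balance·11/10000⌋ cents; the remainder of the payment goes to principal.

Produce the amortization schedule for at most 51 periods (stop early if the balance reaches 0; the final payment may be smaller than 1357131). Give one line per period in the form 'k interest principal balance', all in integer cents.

1. interest=⌊4062912·11/10000⌋=4469; principal=1357131-4469=1352662; balance=4062912-1352662=2710250
2. interest=⌊2710250·11/10000⌋=2981; principal=1357131-2981=1354150; balance=2710250-1354150=1356100
3. interest=⌊1356100·11/10000⌋=1491; principal=1357131-1491=1355640; balance=1356100-1355640=460
4. interest=⌊460·11/10000⌋=0; principal=min(1357131-0,460)=460; balance=460-460=0

1 4469 1352662 2710250
2 2981 1354150 1356100
3 1491 1355640 460
4 0 460 0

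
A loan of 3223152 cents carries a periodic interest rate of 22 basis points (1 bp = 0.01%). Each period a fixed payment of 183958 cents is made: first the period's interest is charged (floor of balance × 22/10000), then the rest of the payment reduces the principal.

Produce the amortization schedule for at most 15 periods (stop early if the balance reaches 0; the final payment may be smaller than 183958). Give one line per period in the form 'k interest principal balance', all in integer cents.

1. interest=⌊3223152·22/10000⌋=7090; principal=183958-7090=176868; balance=3223152-176868=3046284
2. interest=⌊3046284·22/10000⌋=6701; principal=183958-6701=177257; balance=3046284-177257=2869027
3. interest=⌊2869027·22/10000⌋=6311; principal=183958-6311=177647; balance=2869027-177647=2691380
4. interest=⌊2691380·22/10000⌋=5921; principal=183958-5921=178037; balance=2691380-178037=2513343
5. interest=⌊2513343·22/10000⌋=5529; principal=183958-5529=178429; balance=2513343-178429=2334914
6. interest=⌊2334914·22/10000⌋=5136; principal=183958-5136=178822; balance=2334914-178822=2156092
7. interest=⌊2156092·22/10000⌋=4743; principal=183958-4743=179215; balance=2156092-179215=1976877
8. interest=⌊1976877·22/10000⌋=4349; principal=183958-4349=179609; balance=1976877-179609=1797268
9. interest=⌊1797268·22/10000⌋=3953; principal=183958-3953=180005; balance=1797268-180005=1617263
10. interest=⌊1617263·22/10000⌋=3557; principal=183958-3557=180401; balance=1617263-180401=1436862
11. interest=⌊1436862·22/10000⌋=3161; principal=183958-3161=180797; balance=1436862-180797=1256065
12. interest=⌊1256065·22/10000⌋=2763; principal=183958-2763=181195; balance=1256065-181195=1074870
13. interest=⌊1074870·22/10000⌋=2364; principal=183958-2364=181594; balance=1074870-181594=893276
14. interest=⌊893276·22/10000⌋=1965; principal=183958-1965=181993; balance=893276-181993=711283
15. interest=⌊711283·22/10000⌋=1564; principal=183958-1564=182394; balance=711283-182394=528889

1 7090 176868 3046284
2 6701 177257 2869027
3 6311 177647 2691380
4 5921 178037 2513343
5 5529 178429 2334914
6 5136 178822 2156092
7 4743 179215 1976877
8 4349 179609 1797268
9 3953 180005 1617263
10 3557 180401 1436862
11 3161 180797 1256065
12 2763 181195 1074870
13 2364 181594 893276
14 1965 181993 711283
15 1564 182394 528889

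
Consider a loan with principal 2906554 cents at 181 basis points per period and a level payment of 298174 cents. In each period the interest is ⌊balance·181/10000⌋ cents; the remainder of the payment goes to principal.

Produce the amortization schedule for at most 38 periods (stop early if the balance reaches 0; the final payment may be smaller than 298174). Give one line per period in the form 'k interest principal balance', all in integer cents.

1 52608 245566 2660988
2 48163 250011 2410977
3 43638 254536 2156441
4 39031 259143 1897298
5 34341 263833 1633465
6 29565 268609 1364856
7 24703 273471 1091385
8 19754 278420 812965
9 14714 283460 529505
10 9584 288590 240915
11 4360 240915 0

1. interest=⌊2906554·181/10000⌋=52608; principal=298174-52608=245566; balance=2906554-245566=2660988
2. interest=⌊2660988·181/10000⌋=48163; principal=298174-48163=250011; balance=2660988-250011=2410977
3. interest=⌊2410977·181/10000⌋=43638; principal=298174-43638=254536; balance=2410977-254536=2156441
4. interest=⌊2156441·181/10000⌋=39031; principal=298174-39031=259143; balance=2156441-259143=1897298
5. interest=⌊1897298·181/10000⌋=34341; principal=298174-34341=263833; balance=1897298-263833=1633465
6. interest=⌊1633465·181/10000⌋=29565; principal=298174-29565=268609; balance=1633465-268609=1364856
7. interest=⌊1364856·181/10000⌋=24703; principal=298174-24703=273471; balance=1364856-273471=1091385
8. interest=⌊1091385·181/10000⌋=19754; principal=298174-19754=278420; balance=1091385-278420=812965
9. interest=⌊812965·181/10000⌋=14714; principal=298174-14714=283460; balance=812965-283460=529505
10. interest=⌊529505·181/10000⌋=9584; principal=298174-9584=288590; balance=529505-288590=240915
11. interest=⌊240915·181/10000⌋=4360; principal=min(298174-4360,240915)=240915; balance=240915-240915=0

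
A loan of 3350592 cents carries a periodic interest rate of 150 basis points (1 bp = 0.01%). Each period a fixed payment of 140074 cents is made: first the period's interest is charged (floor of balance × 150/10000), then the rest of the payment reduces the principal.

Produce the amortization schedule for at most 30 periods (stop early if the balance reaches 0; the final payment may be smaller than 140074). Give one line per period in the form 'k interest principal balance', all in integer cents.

1. interest=⌊3350592·150/10000⌋=50258; principal=140074-50258=89816; balance=3350592-89816=3260776
2. interest=⌊3260776·150/10000⌋=48911; principal=140074-48911=91163; balance=3260776-91163=3169613
3. interest=⌊3169613·150/10000⌋=47544; principal=140074-47544=92530; balance=3169613-92530=3077083
4. interest=⌊3077083·150/10000⌋=46156; principal=140074-46156=93918; balance=3077083-93918=2983165
5. interest=⌊2983165·150/10000⌋=44747; principal=140074-44747=95327; balance=2983165-95327=2887838
6. interest=⌊2887838·150/10000⌋=43317; principal=140074-43317=96757; balance=2887838-96757=2791081
7. interest=⌊2791081·150/10000⌋=41866; principal=140074-41866=98208; balance=2791081-98208=2692873
8. interest=⌊2692873·150/10000⌋=40393; principal=140074-40393=99681; balance=2692873-99681=2593192
9. interest=⌊2593192·150/10000⌋=38897; principal=140074-38897=101177; balance=2593192-101177=2492015
10. interest=⌊2492015·150/10000⌋=37380; principal=140074-37380=102694; balance=2492015-102694=2389321
11. interest=⌊2389321·150/10000⌋=35839; principal=140074-35839=104235; balance=2389321-104235=2285086
12. interest=⌊2285086·150/10000⌋=34276; principal=140074-34276=105798; balance=2285086-105798=2179288
13. interest=⌊2179288·150/10000⌋=32689; principal=140074-32689=107385; balance=2179288-107385=2071903
14. interest=⌊2071903·150/10000⌋=31078; principal=140074-31078=108996; balance=2071903-108996=1962907
15. interest=⌊1962907·150/10000⌋=29443; principal=140074-29443=110631; balance=1962907-110631=1852276
16. interest=⌊1852276·150/10000⌋=27784; principal=140074-27784=112290; balance=1852276-112290=1739986
17. interest=⌊1739986·150/10000⌋=26099; principal=140074-26099=113975; balance=1739986-113975=1626011
18. interest=⌊1626011·150/10000⌋=24390; principal=140074-24390=115684; balance=1626011-115684=1510327
19. interest=⌊1510327·150/10000⌋=22654; principal=140074-22654=117420; balance=1510327-117420=1392907
20. interest=⌊1392907·150/10000⌋=20893; principal=140074-20893=119181; balance=1392907-119181=1273726
21. interest=⌊1273726·150/10000⌋=19105; principal=140074-19105=120969; balance=1273726-120969=1152757
22. interest=⌊1152757·150/10000⌋=17291; principal=140074-17291=122783; balance=1152757-122783=1029974
23. interest=⌊1029974·150/10000⌋=15449; principal=140074-15449=124625; balance=1029974-124625=905349
24. interest=⌊905349·150/10000⌋=13580; principal=140074-13580=126494; balance=905349-126494=778855
25. interest=⌊778855·150/10000⌋=11682; principal=140074-11682=128392; balance=778855-128392=650463
26. interest=⌊650463·150/10000⌋=9756; principal=140074-9756=130318; balance=650463-130318=520145
27. interest=⌊520145·150/10000⌋=7802; principal=140074-7802=132272; balance=520145-132272=387873
28. interest=⌊387873·150/10000⌋=5818; principal=140074-5818=134256; balance=387873-134256=253617
29. interest=⌊253617·150/10000⌋=3804; principal=140074-3804=136270; balance=253617-136270=117347
30. interest=⌊117347·150/10000⌋=1760; principal=min(140074-1760,117347)=117347; balance=117347-117347=0

1 50258 89816 3260776
2 48911 91163 3169613
3 47544 92530 3077083
4 46156 93918 2983165
5 44747 95327 2887838
6 43317 96757 2791081
7 41866 98208 2692873
8 40393 99681 2593192
9 38897 101177 2492015
10 37380 102694 2389321
11 35839 104235 2285086
12 34276 105798 2179288
13 32689 107385 2071903
14 31078 108996 1962907
15 29443 110631 1852276
16 27784 112290 1739986
17 26099 113975 1626011
18 24390 115684 1510327
19 22654 117420 1392907
20 20893 119181 1273726
21 19105 120969 1152757
22 17291 122783 1029974
23 15449 124625 905349
24 13580 126494 778855
25 11682 128392 650463
26 9756 130318 520145
27 7802 132272 387873
28 5818 134256 253617
29 3804 136270 117347
30 1760 117347 0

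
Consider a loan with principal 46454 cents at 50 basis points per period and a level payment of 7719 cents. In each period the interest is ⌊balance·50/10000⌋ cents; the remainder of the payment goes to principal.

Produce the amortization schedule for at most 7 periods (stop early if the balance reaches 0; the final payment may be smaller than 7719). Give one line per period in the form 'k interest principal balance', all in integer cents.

1 232 7487 38967
2 194 7525 31442
3 157 7562 23880
4 119 7600 16280
5 81 7638 8642
6 43 7676 966
7 4 966 0

1. interest=⌊46454·50/10000⌋=232; principal=7719-232=7487; balance=46454-7487=38967
2. interest=⌊38967·50/10000⌋=194; principal=7719-194=7525; balance=38967-7525=31442
3. interest=⌊31442·50/10000⌋=157; principal=7719-157=7562; balance=31442-7562=23880
4. interest=⌊23880·50/10000⌋=119; principal=7719-119=7600; balance=23880-7600=16280
5. interest=⌊16280·50/10000⌋=81; principal=7719-81=7638; balance=16280-7638=8642
6. interest=⌊8642·50/10000⌋=43; principal=7719-43=7676; balance=8642-7676=966
7. interest=⌊966·50/10000⌋=4; principal=min(7719-4,966)=966; balance=966-966=0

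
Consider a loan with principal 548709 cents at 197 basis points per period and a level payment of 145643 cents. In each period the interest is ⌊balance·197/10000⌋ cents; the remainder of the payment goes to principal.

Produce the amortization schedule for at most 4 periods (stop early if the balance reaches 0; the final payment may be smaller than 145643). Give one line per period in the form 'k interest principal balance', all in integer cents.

1 10809 134834 413875
2 8153 137490 276385
3 5444 140199 136186
4 2682 136186 0

1. interest=⌊548709·197/10000⌋=10809; principal=145643-10809=134834; balance=548709-134834=413875
2. interest=⌊413875·197/10000⌋=8153; principal=145643-8153=137490; balance=413875-137490=276385
3. interest=⌊276385·197/10000⌋=5444; principal=145643-5444=140199; balance=276385-140199=136186
4. interest=⌊136186·197/10000⌋=2682; principal=min(145643-2682,136186)=136186; balance=136186-136186=0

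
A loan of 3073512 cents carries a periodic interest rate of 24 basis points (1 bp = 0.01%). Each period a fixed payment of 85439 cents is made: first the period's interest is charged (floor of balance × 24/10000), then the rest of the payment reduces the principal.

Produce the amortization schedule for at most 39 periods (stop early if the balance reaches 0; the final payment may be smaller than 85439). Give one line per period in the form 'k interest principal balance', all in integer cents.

1 7376 78063 2995449
2 7189 78250 2917199
3 7001 78438 2838761
4 6813 78626 2760135
5 6624 78815 2681320
6 6435 79004 2602316
7 6245 79194 2523122
8 6055 79384 2443738
9 5864 79575 2364163
10 5673 79766 2284397
11 5482 79957 2204440
12 5290 80149 2124291
13 5098 80341 2043950
14 4905 80534 1963416
15 4712 80727 1882689
16 4518 80921 1801768
17 4324 81115 1720653
18 4129 81310 1639343
19 3934 81505 1557838
20 3738 81701 1476137
21 3542 81897 1394240
22 3346 82093 1312147
23 3149 82290 1229857
24 2951 82488 1147369
25 2753 82686 1064683
26 2555 82884 981799
27 2356 83083 898716
28 2156 83283 815433
29 1957 83482 731951
30 1756 83683 648268
31 1555 83884 564384
32 1354 84085 480299
33 1152 84287 396012
34 950 84489 311523
35 747 84692 226831
36 544 84895 141936
37 340 85099 56837
38 136 56837 0

1. interest=⌊3073512·24/10000⌋=7376; principal=85439-7376=78063; balance=3073512-78063=2995449
2. interest=⌊2995449·24/10000⌋=7189; principal=85439-7189=78250; balance=2995449-78250=2917199
3. interest=⌊2917199·24/10000⌋=7001; principal=85439-7001=78438; balance=2917199-78438=2838761
4. interest=⌊2838761·24/10000⌋=6813; principal=85439-6813=78626; balance=2838761-78626=2760135
5. interest=⌊2760135·24/10000⌋=6624; principal=85439-6624=78815; balance=2760135-78815=2681320
6. interest=⌊2681320·24/10000⌋=6435; principal=85439-6435=79004; balance=2681320-79004=2602316
7. interest=⌊2602316·24/10000⌋=6245; principal=85439-6245=79194; balance=2602316-79194=2523122
8. interest=⌊2523122·24/10000⌋=6055; principal=85439-6055=79384; balance=2523122-79384=2443738
9. interest=⌊2443738·24/10000⌋=5864; principal=85439-5864=79575; balance=2443738-79575=2364163
10. interest=⌊2364163·24/10000⌋=5673; principal=85439-5673=79766; balance=2364163-79766=2284397
11. interest=⌊2284397·24/10000⌋=5482; principal=85439-5482=79957; balance=2284397-79957=2204440
12. interest=⌊2204440·24/10000⌋=5290; principal=85439-5290=80149; balance=2204440-80149=2124291
13. interest=⌊2124291·24/10000⌋=5098; principal=85439-5098=80341; balance=2124291-80341=2043950
14. interest=⌊2043950·24/10000⌋=4905; principal=85439-4905=80534; balance=2043950-80534=1963416
15. interest=⌊1963416·24/10000⌋=4712; principal=85439-4712=80727; balance=1963416-80727=1882689
16. interest=⌊1882689·24/10000⌋=4518; principal=85439-4518=80921; balance=1882689-80921=1801768
17. interest=⌊1801768·24/10000⌋=4324; principal=85439-4324=81115; balance=1801768-81115=1720653
18. interest=⌊1720653·24/10000⌋=4129; principal=85439-4129=81310; balance=1720653-81310=1639343
19. interest=⌊1639343·24/10000⌋=3934; principal=85439-3934=81505; balance=1639343-81505=1557838
20. interest=⌊1557838·24/10000⌋=3738; principal=85439-3738=81701; balance=1557838-81701=1476137
21. interest=⌊1476137·24/10000⌋=3542; principal=85439-3542=81897; balance=1476137-81897=1394240
22. interest=⌊1394240·24/10000⌋=3346; principal=85439-3346=82093; balance=1394240-82093=1312147
23. interest=⌊1312147·24/10000⌋=3149; principal=85439-3149=82290; balance=1312147-82290=1229857
24. interest=⌊1229857·24/10000⌋=2951; principal=85439-2951=82488; balance=1229857-82488=1147369
25. interest=⌊1147369·24/10000⌋=2753; principal=85439-2753=82686; balance=1147369-82686=1064683
26. interest=⌊1064683·24/10000⌋=2555; principal=85439-2555=82884; balance=1064683-82884=981799
27. interest=⌊981799·24/10000⌋=2356; principal=85439-2356=83083; balance=981799-83083=898716
28. interest=⌊898716·24/10000⌋=2156; principal=85439-2156=83283; balance=898716-83283=815433
29. interest=⌊815433·24/10000⌋=1957; principal=85439-1957=83482; balance=815433-83482=731951
30. interest=⌊731951·24/10000⌋=1756; principal=85439-1756=83683; balance=731951-83683=648268
31. interest=⌊648268·24/10000⌋=1555; principal=85439-1555=83884; balance=648268-83884=564384
32. interest=⌊564384·24/10000⌋=1354; principal=85439-1354=84085; balance=564384-84085=480299
33. interest=⌊480299·24/10000⌋=1152; principal=85439-1152=84287; balance=480299-84287=396012
34. interest=⌊396012·24/10000⌋=950; principal=85439-950=84489; balance=396012-84489=311523
35. interest=⌊311523·24/10000⌋=747; principal=85439-747=84692; balance=311523-84692=226831
36. interest=⌊226831·24/10000⌋=544; principal=85439-544=84895; balance=226831-84895=141936
37. interest=⌊141936·24/10000⌋=340; principal=85439-340=85099; balance=141936-85099=56837
38. interest=⌊56837·24/10000⌋=136; principal=min(85439-136,56837)=56837; balance=56837-56837=0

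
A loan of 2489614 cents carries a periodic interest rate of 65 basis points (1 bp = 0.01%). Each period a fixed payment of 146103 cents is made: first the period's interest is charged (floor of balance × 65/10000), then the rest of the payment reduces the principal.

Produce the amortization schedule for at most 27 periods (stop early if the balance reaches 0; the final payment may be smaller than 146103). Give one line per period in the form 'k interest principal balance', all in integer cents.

1 16182 129921 2359693
2 15338 130765 2228928
3 14488 131615 2097313
4 13632 132471 1964842
5 12771 133332 1831510
6 11904 134199 1697311
7 11032 135071 1562240
8 10154 135949 1426291
9 9270 136833 1289458
10 8381 137722 1151736
11 7486 138617 1013119
12 6585 139518 873601
13 5678 140425 733176
14 4765 141338 591838
15 3846 142257 449581
16 2922 143181 306400
17 1991 144112 162288
18 1054 145049 17239
19 112 17239 0

1. interest=⌊2489614·65/10000⌋=16182; principal=146103-16182=129921; balance=2489614-129921=2359693
2. interest=⌊2359693·65/10000⌋=15338; principal=146103-15338=130765; balance=2359693-130765=2228928
3. interest=⌊2228928·65/10000⌋=14488; principal=146103-14488=131615; balance=2228928-131615=2097313
4. interest=⌊2097313·65/10000⌋=13632; principal=146103-13632=132471; balance=2097313-132471=1964842
5. interest=⌊1964842·65/10000⌋=12771; principal=146103-12771=133332; balance=1964842-133332=1831510
6. interest=⌊1831510·65/10000⌋=11904; principal=146103-11904=134199; balance=1831510-134199=1697311
7. interest=⌊1697311·65/10000⌋=11032; principal=146103-11032=135071; balance=1697311-135071=1562240
8. interest=⌊1562240·65/10000⌋=10154; principal=146103-10154=135949; balance=1562240-135949=1426291
9. interest=⌊1426291·65/10000⌋=9270; principal=146103-9270=136833; balance=1426291-136833=1289458
10. interest=⌊1289458·65/10000⌋=8381; principal=146103-8381=137722; balance=1289458-137722=1151736
11. interest=⌊1151736·65/10000⌋=7486; principal=146103-7486=138617; balance=1151736-138617=1013119
12. interest=⌊1013119·65/10000⌋=6585; principal=146103-6585=139518; balance=1013119-139518=873601
13. interest=⌊873601·65/10000⌋=5678; principal=146103-5678=140425; balance=873601-140425=733176
14. interest=⌊733176·65/10000⌋=4765; principal=146103-4765=141338; balance=733176-141338=591838
15. interest=⌊591838·65/10000⌋=3846; principal=146103-3846=142257; balance=591838-142257=449581
16. interest=⌊449581·65/10000⌋=2922; principal=146103-2922=143181; balance=449581-143181=306400
17. interest=⌊306400·65/10000⌋=1991; principal=146103-1991=144112; balance=306400-144112=162288
18. interest=⌊162288·65/10000⌋=1054; principal=146103-1054=145049; balance=162288-145049=17239
19. interest=⌊17239·65/10000⌋=112; principal=min(146103-112,17239)=17239; balance=17239-17239=0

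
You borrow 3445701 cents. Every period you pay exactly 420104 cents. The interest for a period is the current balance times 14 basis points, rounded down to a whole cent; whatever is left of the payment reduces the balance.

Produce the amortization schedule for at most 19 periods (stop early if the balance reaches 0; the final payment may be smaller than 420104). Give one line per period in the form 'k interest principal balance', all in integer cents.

1 4823 415281 3030420
2 4242 415862 2614558
3 3660 416444 2198114
4 3077 417027 1781087
5 2493 417611 1363476
6 1908 418196 945280
7 1323 418781 526499
8 737 419367 107132
9 149 107132 0

1. interest=⌊3445701·14/10000⌋=4823; principal=420104-4823=415281; balance=3445701-415281=3030420
2. interest=⌊3030420·14/10000⌋=4242; principal=420104-4242=415862; balance=3030420-415862=2614558
3. interest=⌊2614558·14/10000⌋=3660; principal=420104-3660=416444; balance=2614558-416444=2198114
4. interest=⌊2198114·14/10000⌋=3077; principal=420104-3077=417027; balance=2198114-417027=1781087
5. interest=⌊1781087·14/10000⌋=2493; principal=420104-2493=417611; balance=1781087-417611=1363476
6. interest=⌊1363476·14/10000⌋=1908; principal=420104-1908=418196; balance=1363476-418196=945280
7. interest=⌊945280·14/10000⌋=1323; principal=420104-1323=418781; balance=945280-418781=526499
8. interest=⌊526499·14/10000⌋=737; principal=420104-737=419367; balance=526499-419367=107132
9. interest=⌊107132·14/10000⌋=149; principal=min(420104-149,107132)=107132; balance=107132-107132=0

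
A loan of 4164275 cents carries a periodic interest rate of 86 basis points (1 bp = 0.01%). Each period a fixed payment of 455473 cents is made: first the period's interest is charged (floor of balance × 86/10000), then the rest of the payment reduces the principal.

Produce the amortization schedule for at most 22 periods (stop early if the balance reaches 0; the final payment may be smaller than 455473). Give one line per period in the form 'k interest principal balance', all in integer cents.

1 35812 419661 3744614
2 32203 423270 3321344
3 28563 426910 2894434
4 24892 430581 2463853
5 21189 434284 2029569
6 17454 438019 1591550
7 13687 441786 1149764
8 9887 445586 704178
9 6055 449418 254760
10 2190 254760 0

1. interest=⌊4164275·86/10000⌋=35812; principal=455473-35812=419661; balance=4164275-419661=3744614
2. interest=⌊3744614·86/10000⌋=32203; principal=455473-32203=423270; balance=3744614-423270=3321344
3. interest=⌊3321344·86/10000⌋=28563; principal=455473-28563=426910; balance=3321344-426910=2894434
4. interest=⌊2894434·86/10000⌋=24892; principal=455473-24892=430581; balance=2894434-430581=2463853
5. interest=⌊2463853·86/10000⌋=21189; principal=455473-21189=434284; balance=2463853-434284=2029569
6. interest=⌊2029569·86/10000⌋=17454; principal=455473-17454=438019; balance=2029569-438019=1591550
7. interest=⌊1591550·86/10000⌋=13687; principal=455473-13687=441786; balance=1591550-441786=1149764
8. interest=⌊1149764·86/10000⌋=9887; principal=455473-9887=445586; balance=1149764-445586=704178
9. interest=⌊704178·86/10000⌋=6055; principal=455473-6055=449418; balance=704178-449418=254760
10. interest=⌊254760·86/10000⌋=2190; principal=min(455473-2190,254760)=254760; balance=254760-254760=0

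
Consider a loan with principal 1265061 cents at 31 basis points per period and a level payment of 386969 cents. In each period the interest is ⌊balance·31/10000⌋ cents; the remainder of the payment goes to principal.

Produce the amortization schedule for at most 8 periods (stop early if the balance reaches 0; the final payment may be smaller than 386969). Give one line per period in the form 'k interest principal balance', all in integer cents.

1 3921 383048 882013
2 2734 384235 497778
3 1543 385426 112352
4 348 112352 0

1. interest=⌊1265061·31/10000⌋=3921; principal=386969-3921=383048; balance=1265061-383048=882013
2. interest=⌊882013·31/10000⌋=2734; principal=386969-2734=384235; balance=882013-384235=497778
3. interest=⌊497778·31/10000⌋=1543; principal=386969-1543=385426; balance=497778-385426=112352
4. interest=⌊112352·31/10000⌋=348; principal=min(386969-348,112352)=112352; balance=112352-112352=0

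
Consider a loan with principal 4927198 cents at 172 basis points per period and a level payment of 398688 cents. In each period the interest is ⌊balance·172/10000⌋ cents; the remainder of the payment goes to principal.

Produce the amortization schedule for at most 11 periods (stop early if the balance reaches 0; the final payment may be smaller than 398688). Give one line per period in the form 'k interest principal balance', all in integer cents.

1 84747 313941 4613257
2 79348 319340 4293917
3 73855 324833 3969084
4 68268 330420 3638664
5 62585 336103 3302561
6 56804 341884 2960677
7 50923 347765 2612912
8 44942 353746 2259166
9 38857 359831 1899335
10 32668 366020 1533315
11 26373 372315 1161000

1. interest=⌊4927198·172/10000⌋=84747; principal=398688-84747=313941; balance=4927198-313941=4613257
2. interest=⌊4613257·172/10000⌋=79348; principal=398688-79348=319340; balance=4613257-319340=4293917
3. interest=⌊4293917·172/10000⌋=73855; principal=398688-73855=324833; balance=4293917-324833=3969084
4. interest=⌊3969084·172/10000⌋=68268; principal=398688-68268=330420; balance=3969084-330420=3638664
5. interest=⌊3638664·172/10000⌋=62585; principal=398688-62585=336103; balance=3638664-336103=3302561
6. interest=⌊3302561·172/10000⌋=56804; principal=398688-56804=341884; balance=3302561-341884=2960677
7. interest=⌊2960677·172/10000⌋=50923; principal=398688-50923=347765; balance=2960677-347765=2612912
8. interest=⌊2612912·172/10000⌋=44942; principal=398688-44942=353746; balance=2612912-353746=2259166
9. interest=⌊2259166·172/10000⌋=38857; principal=398688-38857=359831; balance=2259166-359831=1899335
10. interest=⌊1899335·172/10000⌋=32668; principal=398688-32668=366020; balance=1899335-366020=1533315
11. interest=⌊1533315·172/10000⌋=26373; principal=398688-26373=372315; balance=1533315-372315=1161000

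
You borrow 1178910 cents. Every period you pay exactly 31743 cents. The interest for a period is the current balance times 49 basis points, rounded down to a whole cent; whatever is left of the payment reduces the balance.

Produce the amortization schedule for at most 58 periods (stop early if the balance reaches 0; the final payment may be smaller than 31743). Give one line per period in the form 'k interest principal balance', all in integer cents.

1. interest=⌊1178910·49/10000⌋=5776; principal=31743-5776=25967; balance=1178910-25967=1152943
2. interest=⌊1152943·49/10000⌋=5649; principal=31743-5649=26094; balance=1152943-26094=1126849
3. interest=⌊1126849·49/10000⌋=5521; principal=31743-5521=26222; balance=1126849-26222=1100627
4. interest=⌊1100627·49/10000⌋=5393; principal=31743-5393=26350; balance=1100627-26350=1074277
5. interest=⌊1074277·49/10000⌋=5263; principal=31743-5263=26480; balance=1074277-26480=1047797
6. interest=⌊1047797·49/10000⌋=5134; principal=31743-5134=26609; balance=1047797-26609=1021188
7. interest=⌊1021188·49/10000⌋=5003; principal=31743-5003=26740; balance=1021188-26740=994448
8. interest=⌊994448·49/10000⌋=4872; principal=31743-4872=26871; balance=994448-26871=967577
9. interest=⌊967577·49/10000⌋=4741; principal=31743-4741=27002; balance=967577-27002=940575
10. interest=⌊940575·49/10000⌋=4608; principal=31743-4608=27135; balance=940575-27135=913440
11. interest=⌊913440·49/10000⌋=4475; principal=31743-4475=27268; balance=913440-27268=886172
12. interest=⌊886172·49/10000⌋=4342; principal=31743-4342=27401; balance=886172-27401=858771
13. interest=⌊858771·49/10000⌋=4207; principal=31743-4207=27536; balance=858771-27536=831235
14. interest=⌊831235·49/10000⌋=4073; principal=31743-4073=27670; balance=831235-27670=803565
15. interest=⌊803565·49/10000⌋=3937; principal=31743-3937=27806; balance=803565-27806=775759
16. interest=⌊775759·49/10000⌋=3801; principal=31743-3801=27942; balance=775759-27942=747817
17. interest=⌊747817·49/10000⌋=3664; principal=31743-3664=28079; balance=747817-28079=719738
18. interest=⌊719738·49/10000⌋=3526; principal=31743-3526=28217; balance=719738-28217=691521
19. interest=⌊691521·49/10000⌋=3388; principal=31743-3388=28355; balance=691521-28355=663166
20. interest=⌊663166·49/10000⌋=3249; principal=31743-3249=28494; balance=663166-28494=634672
21. interest=⌊634672·49/10000⌋=3109; principal=31743-3109=28634; balance=634672-28634=606038
22. interest=⌊606038·49/10000⌋=2969; principal=31743-2969=28774; balance=606038-28774=577264
23. interest=⌊577264·49/10000⌋=2828; principal=31743-2828=28915; balance=577264-28915=548349
24. interest=⌊548349·49/10000⌋=2686; principal=31743-2686=29057; balance=548349-29057=519292
25. interest=⌊519292·49/10000⌋=2544; principal=31743-2544=29199; balance=519292-29199=490093
26. interest=⌊490093·49/10000⌋=2401; principal=31743-2401=29342; balance=490093-29342=460751
27. interest=⌊460751·49/10000⌋=2257; principal=31743-2257=29486; balance=460751-29486=431265
28. interest=⌊431265·49/10000⌋=2113; principal=31743-2113=29630; balance=431265-29630=401635
29. interest=⌊401635·49/10000⌋=1968; principal=31743-1968=29775; balance=401635-29775=371860
30. interest=⌊371860·49/10000⌋=1822; principal=31743-1822=29921; balance=371860-29921=341939
31. interest=⌊341939·49/10000⌋=1675; principal=31743-1675=30068; balance=341939-30068=311871
32. interest=⌊311871·49/10000⌋=1528; principal=31743-1528=30215; balance=311871-30215=281656
33. interest=⌊281656·49/10000⌋=1380; principal=31743-1380=30363; balance=281656-30363=251293
34. interest=⌊251293·49/10000⌋=1231; principal=31743-1231=30512; balance=251293-30512=220781
35. interest=⌊220781·49/10000⌋=1081; principal=31743-1081=30662; balance=220781-30662=190119
36. interest=⌊190119·49/10000⌋=931; principal=31743-931=30812; balance=190119-30812=159307
37. interest=⌊159307·49/10000⌋=780; principal=31743-780=30963; balance=159307-30963=128344
38. interest=⌊128344·49/10000⌋=628; principal=31743-628=31115; balance=128344-31115=97229
39. interest=⌊97229·49/10000⌋=476; principal=31743-476=31267; balance=97229-31267=65962
40. interest=⌊65962·49/10000⌋=323; principal=31743-323=31420; balance=65962-31420=34542
41. interest=⌊34542·49/10000⌋=169; principal=31743-169=31574; balance=34542-31574=2968
42. interest=⌊2968·49/10000⌋=14; principal=min(31743-14,2968)=2968; balance=2968-2968=0

1 5776 25967 1152943
2 5649 26094 1126849
3 5521 26222 1100627
4 5393 26350 1074277
5 5263 26480 1047797
6 5134 26609 1021188
7 5003 26740 994448
8 4872 26871 967577
9 4741 27002 940575
10 4608 27135 913440
11 4475 27268 886172
12 4342 27401 858771
13 4207 27536 831235
14 4073 27670 803565
15 3937 27806 775759
16 3801 27942 747817
17 3664 28079 719738
18 3526 28217 691521
19 3388 28355 663166
20 3249 28494 634672
21 3109 28634 606038
22 2969 28774 577264
23 2828 28915 548349
24 2686 29057 519292
25 2544 29199 490093
26 2401 29342 460751
27 2257 29486 431265
28 2113 29630 401635
29 1968 29775 371860
30 1822 29921 341939
31 1675 30068 311871
32 1528 30215 281656
33 1380 30363 251293
34 1231 30512 220781
35 1081 30662 190119
36 931 30812 159307
37 780 30963 128344
38 628 31115 97229
39 476 31267 65962
40 323 31420 34542
41 169 31574 2968
42 14 2968 0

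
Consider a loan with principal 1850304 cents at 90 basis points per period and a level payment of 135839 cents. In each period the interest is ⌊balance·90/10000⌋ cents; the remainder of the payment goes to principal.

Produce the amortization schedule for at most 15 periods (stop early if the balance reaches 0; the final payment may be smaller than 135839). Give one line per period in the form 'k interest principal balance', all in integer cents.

1 16652 119187 1731117
2 15580 120259 1610858
3 14497 121342 1489516
4 13405 122434 1367082
5 12303 123536 1243546
6 11191 124648 1118898
7 10070 125769 993129
8 8938 126901 866228
9 7796 128043 738185
10 6643 129196 608989
11 5480 130359 478630
12 4307 131532 347098
13 3123 132716 214382
14 1929 133910 80472
15 724 80472 0

1. interest=⌊1850304·90/10000⌋=16652; principal=135839-16652=119187; balance=1850304-119187=1731117
2. interest=⌊1731117·90/10000⌋=15580; principal=135839-15580=120259; balance=1731117-120259=1610858
3. interest=⌊1610858·90/10000⌋=14497; principal=135839-14497=121342; balance=1610858-121342=1489516
4. interest=⌊1489516·90/10000⌋=13405; principal=135839-13405=122434; balance=1489516-122434=1367082
5. interest=⌊1367082·90/10000⌋=12303; principal=135839-12303=123536; balance=1367082-123536=1243546
6. interest=⌊1243546·90/10000⌋=11191; principal=135839-11191=124648; balance=1243546-124648=1118898
7. interest=⌊1118898·90/10000⌋=10070; principal=135839-10070=125769; balance=1118898-125769=993129
8. interest=⌊993129·90/10000⌋=8938; principal=135839-8938=126901; balance=993129-126901=866228
9. interest=⌊866228·90/10000⌋=7796; principal=135839-7796=128043; balance=866228-128043=738185
10. interest=⌊738185·90/10000⌋=6643; principal=135839-6643=129196; balance=738185-129196=608989
11. interest=⌊608989·90/10000⌋=5480; principal=135839-5480=130359; balance=608989-130359=478630
12. interest=⌊478630·90/10000⌋=4307; principal=135839-4307=131532; balance=478630-131532=347098
13. interest=⌊347098·90/10000⌋=3123; principal=135839-3123=132716; balance=347098-132716=214382
14. interest=⌊214382·90/10000⌋=1929; principal=135839-1929=133910; balance=214382-133910=80472
15. interest=⌊80472·90/10000⌋=724; principal=min(135839-724,80472)=80472; balance=80472-80472=0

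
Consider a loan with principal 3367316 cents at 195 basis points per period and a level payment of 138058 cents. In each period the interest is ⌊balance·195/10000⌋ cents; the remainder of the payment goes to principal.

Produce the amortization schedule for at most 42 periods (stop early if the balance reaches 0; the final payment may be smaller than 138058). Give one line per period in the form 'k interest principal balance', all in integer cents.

1. interest=⌊3367316·195/10000⌋=65662; principal=138058-65662=72396; balance=3367316-72396=3294920
2. interest=⌊3294920·195/10000⌋=64250; principal=138058-64250=73808; balance=3294920-73808=3221112
3. interest=⌊3221112·195/10000⌋=62811; principal=138058-62811=75247; balance=3221112-75247=3145865
4. interest=⌊3145865·195/10000⌋=61344; principal=138058-61344=76714; balance=3145865-76714=3069151
5. interest=⌊3069151·195/10000⌋=59848; principal=138058-59848=78210; balance=3069151-78210=2990941
6. interest=⌊2990941·195/10000⌋=58323; principal=138058-58323=79735; balance=2990941-79735=2911206
7. interest=⌊2911206·195/10000⌋=56768; principal=138058-56768=81290; balance=2911206-81290=2829916
8. interest=⌊2829916·195/10000⌋=55183; principal=138058-55183=82875; balance=2829916-82875=2747041
9. interest=⌊2747041·195/10000⌋=53567; principal=138058-53567=84491; balance=2747041-84491=2662550
10. interest=⌊2662550·195/10000⌋=51919; principal=138058-51919=86139; balance=2662550-86139=2576411
11. interest=⌊2576411·195/10000⌋=50240; principal=138058-50240=87818; balance=2576411-87818=2488593
12. interest=⌊2488593·195/10000⌋=48527; principal=138058-48527=89531; balance=2488593-89531=2399062
13. interest=⌊2399062·195/10000⌋=46781; principal=138058-46781=91277; balance=2399062-91277=2307785
14. interest=⌊2307785·195/10000⌋=45001; principal=138058-45001=93057; balance=2307785-93057=2214728
15. interest=⌊2214728·195/10000⌋=43187; principal=138058-43187=94871; balance=2214728-94871=2119857
16. interest=⌊2119857·195/10000⌋=41337; principal=138058-41337=96721; balance=2119857-96721=2023136
17. interest=⌊2023136·195/10000⌋=39451; principal=138058-39451=98607; balance=2023136-98607=1924529
18. interest=⌊1924529·195/10000⌋=37528; principal=138058-37528=100530; balance=1924529-100530=1823999
19. interest=⌊1823999·195/10000⌋=35567; principal=138058-35567=102491; balance=1823999-102491=1721508
20. interest=⌊1721508·195/10000⌋=33569; principal=138058-33569=104489; balance=1721508-104489=1617019
21. interest=⌊1617019·195/10000⌋=31531; principal=138058-31531=106527; balance=1617019-106527=1510492
22. interest=⌊1510492·195/10000⌋=29454; principal=138058-29454=108604; balance=1510492-108604=1401888
23. interest=⌊1401888·195/10000⌋=27336; principal=138058-27336=110722; balance=1401888-110722=1291166
24. interest=⌊1291166·195/10000⌋=25177; principal=138058-25177=112881; balance=1291166-112881=1178285
25. interest=⌊1178285·195/10000⌋=22976; principal=138058-22976=115082; balance=1178285-115082=1063203
26. interest=⌊1063203·195/10000⌋=20732; principal=138058-20732=117326; balance=1063203-117326=945877
27. interest=⌊945877·195/10000⌋=18444; principal=138058-18444=119614; balance=945877-119614=826263
28. interest=⌊826263·195/10000⌋=16112; principal=138058-16112=121946; balance=826263-121946=704317
29. interest=⌊704317·195/10000⌋=13734; principal=138058-13734=124324; balance=704317-124324=579993
30. interest=⌊579993·195/10000⌋=11309; principal=138058-11309=126749; balance=579993-126749=453244
31. interest=⌊453244·195/10000⌋=8838; principal=138058-8838=129220; balance=453244-129220=324024
32. interest=⌊324024·195/10000⌋=6318; principal=138058-6318=131740; balance=324024-131740=192284
33. interest=⌊192284·195/10000⌋=3749; principal=138058-3749=134309; balance=192284-134309=57975
34. interest=⌊57975·195/10000⌋=1130; principal=min(138058-1130,57975)=57975; balance=57975-57975=0

1 65662 72396 3294920
2 64250 73808 3221112
3 62811 75247 3145865
4 61344 76714 3069151
5 59848 78210 2990941
6 58323 79735 2911206
7 56768 81290 2829916
8 55183 82875 2747041
9 53567 84491 2662550
10 51919 86139 2576411
11 50240 87818 2488593
12 48527 89531 2399062
13 46781 91277 2307785
14 45001 93057 2214728
15 43187 94871 2119857
16 41337 96721 2023136
17 39451 98607 1924529
18 37528 100530 1823999
19 35567 102491 1721508
20 33569 104489 1617019
21 31531 106527 1510492
22 29454 108604 1401888
23 27336 110722 1291166
24 25177 112881 1178285
25 22976 115082 1063203
26 20732 117326 945877
27 18444 119614 826263
28 16112 121946 704317
29 13734 124324 579993
30 11309 126749 453244
31 8838 129220 324024
32 6318 131740 192284
33 3749 134309 57975
34 1130 57975 0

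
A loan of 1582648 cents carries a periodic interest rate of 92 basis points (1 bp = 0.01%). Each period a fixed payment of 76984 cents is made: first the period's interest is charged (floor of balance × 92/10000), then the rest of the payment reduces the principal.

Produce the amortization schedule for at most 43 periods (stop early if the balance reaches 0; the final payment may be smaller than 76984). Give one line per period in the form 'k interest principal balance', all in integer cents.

1 14560 62424 1520224
2 13986 62998 1457226
3 13406 63578 1393648
4 12821 64163 1329485
5 12231 64753 1264732
6 11635 65349 1199383
7 11034 65950 1133433
8 10427 66557 1066876
9 9815 67169 999707
10 9197 67787 931920
11 8573 68411 863509
12 7944 69040 794469
13 7309 69675 724794
14 6668 70316 654478
15 6021 70963 583515
16 5368 71616 511899
17 4709 72275 439624
18 4044 72940 366684
19 3373 73611 293073
20 2696 74288 218785
21 2012 74972 143813
22 1323 75661 68152
23 626 68152 0

1. interest=⌊1582648·92/10000⌋=14560; principal=76984-14560=62424; balance=1582648-62424=1520224
2. interest=⌊1520224·92/10000⌋=13986; principal=76984-13986=62998; balance=1520224-62998=1457226
3. interest=⌊1457226·92/10000⌋=13406; principal=76984-13406=63578; balance=1457226-63578=1393648
4. interest=⌊1393648·92/10000⌋=12821; principal=76984-12821=64163; balance=1393648-64163=1329485
5. interest=⌊1329485·92/10000⌋=12231; principal=76984-12231=64753; balance=1329485-64753=1264732
6. interest=⌊1264732·92/10000⌋=11635; principal=76984-11635=65349; balance=1264732-65349=1199383
7. interest=⌊1199383·92/10000⌋=11034; principal=76984-11034=65950; balance=1199383-65950=1133433
8. interest=⌊1133433·92/10000⌋=10427; principal=76984-10427=66557; balance=1133433-66557=1066876
9. interest=⌊1066876·92/10000⌋=9815; principal=76984-9815=67169; balance=1066876-67169=999707
10. interest=⌊999707·92/10000⌋=9197; principal=76984-9197=67787; balance=999707-67787=931920
11. interest=⌊931920·92/10000⌋=8573; principal=76984-8573=68411; balance=931920-68411=863509
12. interest=⌊863509·92/10000⌋=7944; principal=76984-7944=69040; balance=863509-69040=794469
13. interest=⌊794469·92/10000⌋=7309; principal=76984-7309=69675; balance=794469-69675=724794
14. interest=⌊724794·92/10000⌋=6668; principal=76984-6668=70316; balance=724794-70316=654478
15. interest=⌊654478·92/10000⌋=6021; principal=76984-6021=70963; balance=654478-70963=583515
16. interest=⌊583515·92/10000⌋=5368; principal=76984-5368=71616; balance=583515-71616=511899
17. interest=⌊511899·92/10000⌋=4709; principal=76984-4709=72275; balance=511899-72275=439624
18. interest=⌊439624·92/10000⌋=4044; principal=76984-4044=72940; balance=439624-72940=366684
19. interest=⌊366684·92/10000⌋=3373; principal=76984-3373=73611; balance=366684-73611=293073
20. interest=⌊293073·92/10000⌋=2696; principal=76984-2696=74288; balance=293073-74288=218785
21. interest=⌊218785·92/10000⌋=2012; principal=76984-2012=74972; balance=218785-74972=143813
22. interest=⌊143813·92/10000⌋=1323; principal=76984-1323=75661; balance=143813-75661=68152
23. interest=⌊68152·92/10000⌋=626; principal=min(76984-626,68152)=68152; balance=68152-68152=0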